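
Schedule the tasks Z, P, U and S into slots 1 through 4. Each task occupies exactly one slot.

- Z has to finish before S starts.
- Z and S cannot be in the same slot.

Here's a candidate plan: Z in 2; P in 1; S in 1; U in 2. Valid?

Z has to finish before S starts — violated.
Z and S cannot be in the same slot — holds.

Invalid. Z has to finish before S starts.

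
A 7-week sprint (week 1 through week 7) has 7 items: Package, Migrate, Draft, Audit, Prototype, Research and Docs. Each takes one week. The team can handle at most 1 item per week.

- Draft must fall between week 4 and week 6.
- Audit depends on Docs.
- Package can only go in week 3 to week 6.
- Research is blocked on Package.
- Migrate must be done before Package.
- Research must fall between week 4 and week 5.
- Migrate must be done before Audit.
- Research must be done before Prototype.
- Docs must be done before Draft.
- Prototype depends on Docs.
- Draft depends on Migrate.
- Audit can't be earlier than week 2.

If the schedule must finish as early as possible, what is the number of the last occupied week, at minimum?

The precedence chain requires at least 4 distinct weeks.
With at most 1 per week and 7 work items, at least 7 weeks are needed.
Propagating the time windows through the other constraints, Prototype can't land before week 5, so the schedule must run through at least week 5.
7 works (last occupied week: week 7): for example Audit in week 6, Research in week 4, Draft in week 5, Docs in week 2, Package in week 3, Prototype in week 7, Migrate in week 1.

week 7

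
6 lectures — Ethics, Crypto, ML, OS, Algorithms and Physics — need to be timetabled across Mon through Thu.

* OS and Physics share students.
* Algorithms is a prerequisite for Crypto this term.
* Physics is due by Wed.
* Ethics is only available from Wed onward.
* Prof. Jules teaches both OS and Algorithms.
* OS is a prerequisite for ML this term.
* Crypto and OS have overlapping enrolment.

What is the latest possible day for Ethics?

Ethics is available from Wed.
Ethics at Thu is achievable: ML in Thu, OS in Wed, Crypto in Tue, Physics in Mon, Algorithms in Mon, Ethics in Thu.

Thu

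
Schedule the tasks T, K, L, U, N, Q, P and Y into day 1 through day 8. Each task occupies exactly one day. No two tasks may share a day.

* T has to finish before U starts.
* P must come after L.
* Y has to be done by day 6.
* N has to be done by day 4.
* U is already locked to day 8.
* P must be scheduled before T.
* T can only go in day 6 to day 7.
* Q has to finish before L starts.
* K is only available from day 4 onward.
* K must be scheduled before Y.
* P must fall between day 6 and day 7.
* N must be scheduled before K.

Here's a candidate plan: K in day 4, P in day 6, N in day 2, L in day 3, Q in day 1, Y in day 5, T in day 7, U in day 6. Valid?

No. U is already locked to day 8 is not satisfied.

T can only go in day 6 to day 7 — holds.
P must come after L — holds.
No two tasks may share a day — violated.
T has to finish before U starts — violated.
P must fall between day 6 and day 7 — holds.
N must be scheduled before K — holds.
U is already locked to day 8 — violated.
N has to be done by day 4 — holds.
K is only available from day 4 onward — holds.
Y has to be done by day 6 — holds.
K must be scheduled before Y — holds.
P must be scheduled before T — holds.
Q has to finish before L starts — holds.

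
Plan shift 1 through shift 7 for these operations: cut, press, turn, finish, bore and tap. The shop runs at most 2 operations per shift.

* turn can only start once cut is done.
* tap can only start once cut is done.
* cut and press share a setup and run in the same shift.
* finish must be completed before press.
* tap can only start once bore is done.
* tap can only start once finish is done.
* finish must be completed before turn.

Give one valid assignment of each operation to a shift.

press in shift 2; finish in shift 1; bore in shift 1; tap in shift 3; turn in shift 3; cut in shift 2

Checking: finish(shift 1) before press(shift 2); cut(shift 2) before tap(shift 3); finish(shift 1) before turn(shift 3); cut(shift 2) before turn(shift 3); bore(shift 1) before tap(shift 3); finish(shift 1) before tap(shift 3); cut = press = shift 2; max 2 per shift (cap 2).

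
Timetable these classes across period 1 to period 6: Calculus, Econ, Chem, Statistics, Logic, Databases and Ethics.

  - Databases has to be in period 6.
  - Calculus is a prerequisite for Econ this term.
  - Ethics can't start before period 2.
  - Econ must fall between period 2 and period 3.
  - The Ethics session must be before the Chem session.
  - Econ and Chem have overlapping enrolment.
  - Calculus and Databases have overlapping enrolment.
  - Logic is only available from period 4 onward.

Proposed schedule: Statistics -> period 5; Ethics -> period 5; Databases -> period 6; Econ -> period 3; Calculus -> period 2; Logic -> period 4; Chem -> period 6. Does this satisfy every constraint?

Yes

Calculus is a prerequisite for Econ this term — holds.
The Ethics session must be before the Chem session — holds.
Logic is only available from period 4 onward — holds.
Econ must fall between period 2 and period 3 — holds.
Calculus and Databases have overlapping enrolment — holds.
Econ and Chem have overlapping enrolment — holds.
Databases has to be in period 6 — holds.
Ethics can't start before period 2 — holds.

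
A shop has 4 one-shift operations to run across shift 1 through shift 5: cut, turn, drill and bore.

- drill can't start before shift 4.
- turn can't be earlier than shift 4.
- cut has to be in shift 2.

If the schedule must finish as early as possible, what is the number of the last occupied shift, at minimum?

shift 4

turn can't be placed before shift 4, so the schedule must run through at least shift 4.
4 works (last occupied shift: shift 4): for example bore=shift 1; turn=shift 4; drill=shift 4; cut=shift 2.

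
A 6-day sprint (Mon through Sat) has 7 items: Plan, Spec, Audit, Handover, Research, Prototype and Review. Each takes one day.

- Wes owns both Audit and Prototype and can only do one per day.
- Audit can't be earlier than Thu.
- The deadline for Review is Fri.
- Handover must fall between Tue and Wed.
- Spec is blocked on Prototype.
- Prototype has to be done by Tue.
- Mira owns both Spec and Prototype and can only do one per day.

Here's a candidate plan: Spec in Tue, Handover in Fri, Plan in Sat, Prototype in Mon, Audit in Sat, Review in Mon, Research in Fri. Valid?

No — it violates: Handover must fall between Tue and Wed

Mira owns both Spec and Prototype and can only do one per day — holds.
Handover must fall between Tue and Wed — violated.
Prototype has to be done by Tue — holds.
Wes owns both Audit and Prototype and can only do one per day — holds.
The deadline for Review is Fri — holds.
Spec is blocked on Prototype — holds.
Audit can't be earlier than Thu — holds.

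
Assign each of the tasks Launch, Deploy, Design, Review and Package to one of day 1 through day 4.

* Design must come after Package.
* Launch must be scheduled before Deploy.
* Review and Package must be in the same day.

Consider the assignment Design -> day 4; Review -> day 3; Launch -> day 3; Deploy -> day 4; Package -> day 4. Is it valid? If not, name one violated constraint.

Invalid. Review and Package must be in the same day.

Design must come after Package — violated.
Launch must be scheduled before Deploy — holds.
Review and Package must be in the same day — violated.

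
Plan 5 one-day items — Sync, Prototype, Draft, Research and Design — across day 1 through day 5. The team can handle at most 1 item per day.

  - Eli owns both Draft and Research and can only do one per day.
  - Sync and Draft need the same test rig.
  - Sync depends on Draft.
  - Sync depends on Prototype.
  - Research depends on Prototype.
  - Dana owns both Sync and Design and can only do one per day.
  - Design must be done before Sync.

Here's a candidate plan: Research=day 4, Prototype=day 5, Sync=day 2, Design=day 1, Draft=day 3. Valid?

Dana owns both Sync and Design and can only do one per day — holds.
Sync depends on Draft — violated.
The team can handle at most 1 item per day — holds.
Research depends on Prototype — violated.
Sync depends on Prototype — violated.
Sync and Draft need the same test rig — holds.
Design must be done before Sync — holds.
Eli owns both Draft and Research and can only do one per day — holds.

No — it violates: Sync depends on Prototype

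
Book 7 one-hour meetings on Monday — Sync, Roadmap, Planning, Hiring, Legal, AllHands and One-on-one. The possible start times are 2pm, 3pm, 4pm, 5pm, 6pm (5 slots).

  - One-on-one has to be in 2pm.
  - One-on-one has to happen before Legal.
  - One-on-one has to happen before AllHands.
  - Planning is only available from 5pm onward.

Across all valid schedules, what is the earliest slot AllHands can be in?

Precedence pushes AllHands to at least 3pm.
AllHands at 3pm is achievable: One-on-one in 2pm, Sync in 2pm, AllHands in 3pm, Planning in 5pm, Hiring in 2pm, Roadmap in 2pm, Legal in 3pm.

3pm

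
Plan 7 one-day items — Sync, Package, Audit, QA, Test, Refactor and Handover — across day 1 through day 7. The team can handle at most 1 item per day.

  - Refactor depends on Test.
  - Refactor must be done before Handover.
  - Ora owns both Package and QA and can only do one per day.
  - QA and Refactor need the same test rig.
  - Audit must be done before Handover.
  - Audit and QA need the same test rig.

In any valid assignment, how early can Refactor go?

day 2

Precedence pushes Refactor to at least day 2; downstream work caps Refactor at day 6.
Refactor at day 2 is achievable: Audit -> day 3; Refactor -> day 2; Package -> day 6; Handover -> day 4; QA -> day 7; Sync -> day 5; Test -> day 1.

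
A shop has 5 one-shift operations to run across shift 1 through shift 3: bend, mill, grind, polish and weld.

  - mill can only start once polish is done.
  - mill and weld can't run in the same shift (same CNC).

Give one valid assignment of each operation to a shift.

mill in shift 2, weld in shift 1, grind in shift 1, bend in shift 1, polish in shift 1

Checking: polish(shift 1) before mill(shift 2); mill(shift 2) != weld(shift 1).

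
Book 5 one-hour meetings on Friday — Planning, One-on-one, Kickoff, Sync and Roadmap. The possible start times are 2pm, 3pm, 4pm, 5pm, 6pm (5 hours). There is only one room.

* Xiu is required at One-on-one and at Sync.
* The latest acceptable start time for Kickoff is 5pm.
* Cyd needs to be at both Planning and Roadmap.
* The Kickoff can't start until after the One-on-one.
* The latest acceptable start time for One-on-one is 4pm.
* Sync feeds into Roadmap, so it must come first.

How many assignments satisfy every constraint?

Splitting on Planning: it can be 2pm (3), 3pm (3), 4pm (3), 5pm (3), 6pm (6). Listing each branch's schedules as (One-on-one, Kickoff, Sync, Roadmap):
Planning=2pm: (3pm,4pm,5pm,6pm) (3pm,5pm,4pm,6pm) (4pm,5pm,3pm,6pm) — 3.
Planning=3pm: (2pm,4pm,5pm,6pm) (2pm,5pm,4pm,6pm) (4pm,5pm,2pm,6pm) — 3.
Planning=4pm: (2pm,3pm,5pm,6pm) (2pm,5pm,3pm,6pm) (3pm,5pm,2pm,6pm) — 3.
Planning=5pm: (2pm,3pm,4pm,6pm) (2pm,4pm,3pm,6pm) (3pm,4pm,2pm,6pm) — 3.
Planning=6pm: (2pm,3pm,4pm,5pm) (2pm,4pm,3pm,5pm) (2pm,5pm,3pm,4pm) (3pm,4pm,2pm,5pm) (3pm,5pm,2pm,4pm) (4pm,5pm,2pm,3pm) — 6.
Summing: 3 + 3 + 3 + 3 + 6 = 18.

18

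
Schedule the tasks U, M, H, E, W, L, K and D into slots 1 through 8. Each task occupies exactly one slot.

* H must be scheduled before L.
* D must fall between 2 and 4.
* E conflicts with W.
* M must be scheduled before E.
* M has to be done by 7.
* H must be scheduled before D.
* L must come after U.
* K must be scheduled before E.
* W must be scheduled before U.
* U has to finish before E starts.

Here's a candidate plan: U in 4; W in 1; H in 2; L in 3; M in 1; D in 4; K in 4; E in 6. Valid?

Invalid. L must come after U.

D must fall between 2 and 4 — holds.
H must be scheduled before D — holds.
W must be scheduled before U — holds.
U has to finish before E starts — holds.
K must be scheduled before E — holds.
M must be scheduled before E — holds.
E conflicts with W — holds.
H must be scheduled before L — holds.
M has to be done by 7 — holds.
L must come after U — violated.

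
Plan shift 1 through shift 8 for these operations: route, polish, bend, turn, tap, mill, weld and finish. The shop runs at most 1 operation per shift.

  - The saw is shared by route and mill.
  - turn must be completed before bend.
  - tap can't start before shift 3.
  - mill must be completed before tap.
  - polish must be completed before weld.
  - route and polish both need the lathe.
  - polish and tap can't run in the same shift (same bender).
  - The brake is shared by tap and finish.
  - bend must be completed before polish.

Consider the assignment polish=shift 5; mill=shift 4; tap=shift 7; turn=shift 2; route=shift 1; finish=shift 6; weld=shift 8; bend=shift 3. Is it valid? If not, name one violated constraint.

Yes

mill must be completed before tap — holds.
polish must be completed before weld — holds.
The saw is shared by route and mill — holds.
bend must be completed before polish — holds.
route and polish both need the lathe — holds.
The shop runs at most 1 operation per shift — holds.
tap can't start before shift 3 — holds.
The brake is shared by tap and finish — holds.
polish and tap can't run in the same shift (same bender) — holds.
turn must be completed before bend — holds.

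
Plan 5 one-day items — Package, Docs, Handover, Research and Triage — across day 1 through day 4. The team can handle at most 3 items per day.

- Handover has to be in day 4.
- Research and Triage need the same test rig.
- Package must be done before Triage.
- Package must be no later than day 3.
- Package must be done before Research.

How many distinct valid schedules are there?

Splitting on Package: it can be day 1 (24), day 2 (8). Listing each branch's schedules as (Docs, Handover, Research, Triage) by day number:
Package=day 1: (1,4,2,3) (1,4,2,4) (1,4,3,2) (1,4,3,4) (1,4,4,2) (1,4,4,3) (2,4,2,3) (2,4,2,4) (2,4,3,2) (2,4,3,4) (2,4,4,2) (2,4,4,3) (3,4,2,3) (3,4,2,4) (3,4,3,2) (3,4,3,4) (3,4,4,2) (3,4,4,3) (4,4,2,3) (4,4,2,4) (4,4,3,2) (4,4,3,4) (4,4,4,2) (4,4,4,3) — 24.
Package=day 2: (1,4,3,4) (1,4,4,3) (2,4,3,4) (2,4,4,3) (3,4,3,4) (3,4,4,3) (4,4,3,4) (4,4,4,3) — 8.
Summing: 24 + 8 = 32.

32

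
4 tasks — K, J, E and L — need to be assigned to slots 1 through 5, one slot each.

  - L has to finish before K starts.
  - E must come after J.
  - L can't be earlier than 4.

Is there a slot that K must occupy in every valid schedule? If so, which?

5

Precedence pushes K to at least 5.
So K is pinned to 5.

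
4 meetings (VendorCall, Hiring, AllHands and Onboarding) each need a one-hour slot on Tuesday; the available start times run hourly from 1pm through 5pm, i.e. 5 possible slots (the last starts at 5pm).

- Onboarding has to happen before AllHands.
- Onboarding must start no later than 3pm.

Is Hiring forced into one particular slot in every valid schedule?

No

Hiring can be 1pm (e.g. VendorCall -> 1pm, AllHands -> 2pm, Onboarding -> 1pm, Hiring -> 1pm) or 2pm (e.g. Hiring in 2pm; AllHands in 2pm; Onboarding in 1pm; VendorCall in 1pm).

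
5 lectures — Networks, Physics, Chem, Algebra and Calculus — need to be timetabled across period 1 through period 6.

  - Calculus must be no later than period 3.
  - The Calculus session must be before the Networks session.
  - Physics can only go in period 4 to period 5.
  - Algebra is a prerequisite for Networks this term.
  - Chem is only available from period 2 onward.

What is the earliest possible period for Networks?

period 2

Precedence pushes Networks to at least period 2.
Networks at period 2 is achievable: Networks=period 2, Chem=period 2, Physics=period 4, Algebra=period 1, Calculus=period 1.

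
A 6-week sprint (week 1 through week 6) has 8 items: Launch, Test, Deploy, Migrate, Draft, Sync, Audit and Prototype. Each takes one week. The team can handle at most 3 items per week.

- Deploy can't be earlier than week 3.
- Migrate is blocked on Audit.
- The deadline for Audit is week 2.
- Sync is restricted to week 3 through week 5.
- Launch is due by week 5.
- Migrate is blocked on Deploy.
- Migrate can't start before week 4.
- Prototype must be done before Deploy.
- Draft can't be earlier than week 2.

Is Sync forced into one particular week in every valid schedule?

No

Sync can be week 3 (e.g. Launch in week 1, Draft in week 2, Deploy in week 3, Test in week 2, Audit in week 1, Migrate in week 4, Sync in week 3, Prototype in week 1) or week 4 (e.g. Test=week 2, Prototype=week 1, Migrate=week 4, Audit=week 1, Launch=week 1, Draft=week 2, Sync=week 4, Deploy=week 3).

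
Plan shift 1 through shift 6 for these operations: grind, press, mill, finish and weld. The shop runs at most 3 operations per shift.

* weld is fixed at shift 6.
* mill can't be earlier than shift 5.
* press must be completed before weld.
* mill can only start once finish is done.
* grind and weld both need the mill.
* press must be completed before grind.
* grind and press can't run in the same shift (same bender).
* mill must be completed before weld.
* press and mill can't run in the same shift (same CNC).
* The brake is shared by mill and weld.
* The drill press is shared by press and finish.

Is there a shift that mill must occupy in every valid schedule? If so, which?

shift 5

mill's window is shift 5–shift 6.
weld is fixed at shift 6, and mill can't share a shift with weld.
So mill must be shift 5.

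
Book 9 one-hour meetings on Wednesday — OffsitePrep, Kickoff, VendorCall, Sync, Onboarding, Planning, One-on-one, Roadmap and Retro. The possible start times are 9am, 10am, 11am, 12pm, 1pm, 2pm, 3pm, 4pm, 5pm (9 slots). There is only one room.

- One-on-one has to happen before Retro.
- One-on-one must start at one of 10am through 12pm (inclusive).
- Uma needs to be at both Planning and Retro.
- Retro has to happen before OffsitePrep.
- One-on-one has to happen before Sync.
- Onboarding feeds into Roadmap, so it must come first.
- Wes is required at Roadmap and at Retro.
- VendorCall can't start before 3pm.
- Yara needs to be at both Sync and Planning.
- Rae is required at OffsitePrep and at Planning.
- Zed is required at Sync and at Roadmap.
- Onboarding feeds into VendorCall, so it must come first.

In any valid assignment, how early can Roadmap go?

Precedence pushes Roadmap to at least 10am.
Roadmap at 10am is achievable: Sync=2pm, Retro=12pm, Roadmap=10am, One-on-one=11am, Kickoff=4pm, VendorCall=3pm, Onboarding=9am, OffsitePrep=1pm, Planning=5pm.

10am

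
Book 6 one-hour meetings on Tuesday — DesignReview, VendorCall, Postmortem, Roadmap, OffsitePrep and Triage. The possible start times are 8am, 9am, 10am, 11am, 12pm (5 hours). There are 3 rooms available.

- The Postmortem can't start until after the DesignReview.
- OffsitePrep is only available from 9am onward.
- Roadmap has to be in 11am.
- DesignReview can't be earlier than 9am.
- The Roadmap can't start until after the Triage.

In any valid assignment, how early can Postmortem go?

Precedence pushes Postmortem to at least 10am.
Postmortem at 10am is achievable: Postmortem=10am, VendorCall=8am, Triage=8am, OffsitePrep=9am, DesignReview=9am, Roadmap=11am.

10am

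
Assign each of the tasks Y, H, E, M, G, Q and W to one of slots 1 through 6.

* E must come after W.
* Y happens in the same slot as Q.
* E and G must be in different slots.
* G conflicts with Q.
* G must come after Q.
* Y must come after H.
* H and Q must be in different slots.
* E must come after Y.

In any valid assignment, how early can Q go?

Q must be in the same slot as Y, which can't be before 2, so Q is at least 2; downstream work caps Q at 5.
Q at 2 is achievable: H -> 1, Q -> 2, E -> 3, G -> 4, M -> 1, Y -> 2, W -> 1.

2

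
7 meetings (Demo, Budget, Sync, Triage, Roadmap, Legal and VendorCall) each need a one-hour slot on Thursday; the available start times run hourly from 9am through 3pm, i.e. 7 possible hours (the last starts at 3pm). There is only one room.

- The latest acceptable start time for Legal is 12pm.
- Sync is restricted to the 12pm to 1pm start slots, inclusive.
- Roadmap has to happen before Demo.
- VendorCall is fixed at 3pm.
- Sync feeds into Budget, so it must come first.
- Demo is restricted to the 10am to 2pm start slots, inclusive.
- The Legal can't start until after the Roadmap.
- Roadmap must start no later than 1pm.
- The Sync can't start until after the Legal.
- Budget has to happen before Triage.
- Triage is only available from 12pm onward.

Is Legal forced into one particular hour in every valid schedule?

No

Legal can be 10am (e.g. Triage -> 2pm; Roadmap -> 9am; Demo -> 11am; Sync -> 12pm; VendorCall -> 3pm; Legal -> 10am; Budget -> 1pm) or 11am (e.g. Budget -> 1pm; Legal -> 11am; Sync -> 12pm; Roadmap -> 9am; Demo -> 10am; Triage -> 2pm; VendorCall -> 3pm).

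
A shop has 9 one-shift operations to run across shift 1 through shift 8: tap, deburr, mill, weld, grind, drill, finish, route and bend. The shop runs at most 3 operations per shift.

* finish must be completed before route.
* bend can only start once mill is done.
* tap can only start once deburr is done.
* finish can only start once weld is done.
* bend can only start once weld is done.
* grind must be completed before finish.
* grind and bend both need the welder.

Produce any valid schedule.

grind=shift 1; mill=shift 1; route=shift 3; drill=shift 3; deburr=shift 2; tap=shift 3; finish=shift 2; bend=shift 2; weld=shift 1

Checking: grind(shift 1) before finish(shift 2); weld(shift 1) before finish(shift 2); mill(shift 1) before bend(shift 2); finish(shift 2) before route(shift 3); deburr(shift 2) before tap(shift 3); weld(shift 1) before bend(shift 2); grind(shift 1) != bend(shift 2); max 3 per shift (cap 3).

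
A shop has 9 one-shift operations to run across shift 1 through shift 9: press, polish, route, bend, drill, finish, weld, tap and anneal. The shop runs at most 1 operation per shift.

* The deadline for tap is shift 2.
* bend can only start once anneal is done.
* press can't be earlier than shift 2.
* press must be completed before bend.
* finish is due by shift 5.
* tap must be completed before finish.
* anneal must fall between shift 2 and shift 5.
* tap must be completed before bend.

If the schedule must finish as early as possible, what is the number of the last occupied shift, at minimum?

shift 9

The precedence chain requires at least 2 distinct shifts.
With at most 1 per shift and 9 operations, at least 9 shifts are needed.
Propagating the time windows through the other constraints, bend can't land before shift 3, so the schedule must run through at least shift 3.
9 works (last occupied shift: shift 9): for example weld -> shift 9, bend -> shift 5, drill -> shift 8, finish -> shift 3, tap -> shift 1, press -> shift 4, polish -> shift 6, anneal -> shift 2, route -> shift 7.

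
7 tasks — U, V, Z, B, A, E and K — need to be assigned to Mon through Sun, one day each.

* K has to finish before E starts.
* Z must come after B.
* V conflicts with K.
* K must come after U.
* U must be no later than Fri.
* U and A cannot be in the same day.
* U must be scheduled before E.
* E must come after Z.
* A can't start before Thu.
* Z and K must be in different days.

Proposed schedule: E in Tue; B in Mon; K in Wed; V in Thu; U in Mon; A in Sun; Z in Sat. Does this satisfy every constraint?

K must come after U — holds.
Z must come after B — holds.
U and A cannot be in the same day — holds.
K has to finish before E starts — violated.
U must be scheduled before E — holds.
U must be no later than Fri — holds.
V conflicts with K — holds.
E must come after Z — violated.
A can't start before Thu — holds.
Z and K must be in different days — holds.

No — it violates: E must come after Z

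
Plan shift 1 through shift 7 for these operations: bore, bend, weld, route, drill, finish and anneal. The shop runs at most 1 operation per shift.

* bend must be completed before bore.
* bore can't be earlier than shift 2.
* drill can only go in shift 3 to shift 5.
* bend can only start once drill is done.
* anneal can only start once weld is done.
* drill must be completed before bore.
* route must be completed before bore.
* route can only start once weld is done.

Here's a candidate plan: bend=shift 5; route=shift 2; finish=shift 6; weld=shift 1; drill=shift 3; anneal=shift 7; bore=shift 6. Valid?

bend must be completed before bore — holds.
drill can only go in shift 3 to shift 5 — holds.
The shop runs at most 1 operation per shift — violated.
route can only start once weld is done — holds.
route must be completed before bore — holds.
bore can't be earlier than shift 2 — holds.
bend can only start once drill is done — holds.
drill must be completed before bore — holds.
anneal can only start once weld is done — holds.

Invalid. The shop runs at most 1 operation per shift.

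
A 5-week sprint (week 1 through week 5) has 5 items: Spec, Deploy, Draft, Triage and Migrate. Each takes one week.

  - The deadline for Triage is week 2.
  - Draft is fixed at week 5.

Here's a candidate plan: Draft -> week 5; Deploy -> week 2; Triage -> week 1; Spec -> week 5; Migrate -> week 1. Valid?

Draft is fixed at week 5 — holds.
The deadline for Triage is week 2 — holds.

Valid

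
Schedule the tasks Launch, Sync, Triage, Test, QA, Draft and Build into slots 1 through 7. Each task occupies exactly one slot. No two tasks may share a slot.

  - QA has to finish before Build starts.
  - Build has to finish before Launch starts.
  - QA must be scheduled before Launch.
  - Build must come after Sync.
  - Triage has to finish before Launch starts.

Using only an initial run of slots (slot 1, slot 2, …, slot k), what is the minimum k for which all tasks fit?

7 slots

The precedence chain requires at least 3 distinct slots.
With at most 1 per slot and 7 tasks, at least 7 slots are needed.
7 works (last occupied slot: 7): for example Draft=7, Launch=5, Test=6, Build=3, QA=1, Sync=2, Triage=4.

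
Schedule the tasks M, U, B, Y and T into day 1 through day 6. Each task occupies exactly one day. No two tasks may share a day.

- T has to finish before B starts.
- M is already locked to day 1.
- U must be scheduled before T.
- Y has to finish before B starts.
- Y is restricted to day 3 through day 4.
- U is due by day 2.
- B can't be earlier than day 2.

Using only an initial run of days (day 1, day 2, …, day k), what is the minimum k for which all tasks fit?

5 days

The precedence chain requires at least 3 distinct days.
With at most 1 per day and 5 tasks, at least 5 days are needed.
Propagating the time windows through the other constraints, B can't land before day 4, so the schedule must run through at least day 4.
5 works (last occupied day: day 5): for example M in day 1; Y in day 3; U in day 2; B in day 5; T in day 4.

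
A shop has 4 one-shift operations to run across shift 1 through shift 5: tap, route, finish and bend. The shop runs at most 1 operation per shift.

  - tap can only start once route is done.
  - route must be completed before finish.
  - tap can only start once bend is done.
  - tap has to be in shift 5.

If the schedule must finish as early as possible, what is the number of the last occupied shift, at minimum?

The precedence chain requires at least 2 distinct shifts.
With at most 1 per shift and 4 operations, at least 4 shifts are needed.
tap can't be placed before shift 5, so the schedule must run through at least shift 5.
5 works (last occupied shift: shift 5): for example route=shift 1; finish=shift 2; bend=shift 3; tap=shift 5.

5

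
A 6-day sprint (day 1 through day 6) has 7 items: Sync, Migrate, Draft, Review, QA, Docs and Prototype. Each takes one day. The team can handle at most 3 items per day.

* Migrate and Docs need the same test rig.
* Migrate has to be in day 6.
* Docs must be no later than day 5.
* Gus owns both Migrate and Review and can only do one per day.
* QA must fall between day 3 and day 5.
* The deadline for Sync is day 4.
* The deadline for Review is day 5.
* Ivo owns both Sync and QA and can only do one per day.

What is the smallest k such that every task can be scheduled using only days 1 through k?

6

With at most 3 per day and 7 tasks, at least 3 days are needed.
Migrate can't be placed before day 6, so the schedule must run through at least day 6.
6 works (last occupied day: day 6): for example Review=day 1; Prototype=day 2; Draft=day 2; Sync=day 1; QA=day 3; Docs=day 1; Migrate=day 6.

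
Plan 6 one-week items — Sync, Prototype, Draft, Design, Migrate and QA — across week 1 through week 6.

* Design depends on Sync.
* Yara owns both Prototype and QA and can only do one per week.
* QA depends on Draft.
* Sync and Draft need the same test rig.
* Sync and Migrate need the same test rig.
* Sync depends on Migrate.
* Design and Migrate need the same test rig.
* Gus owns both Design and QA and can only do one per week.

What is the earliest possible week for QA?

Precedence pushes QA to at least week 2.
QA at week 2 is achievable: QA -> week 2, Design -> week 3, Prototype -> week 1, Migrate -> week 1, Sync -> week 2, Draft -> week 1.

week 2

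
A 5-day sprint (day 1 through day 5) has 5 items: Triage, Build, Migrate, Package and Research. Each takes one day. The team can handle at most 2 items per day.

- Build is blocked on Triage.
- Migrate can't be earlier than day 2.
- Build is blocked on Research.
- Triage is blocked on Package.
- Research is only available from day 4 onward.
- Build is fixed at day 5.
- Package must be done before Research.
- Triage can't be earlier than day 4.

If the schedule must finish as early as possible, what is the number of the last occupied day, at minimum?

5

The precedence chain requires at least 3 distinct days.
With at most 2 per day and 5 tasks, at least 3 days are needed.
Build can't be placed before day 5, so the schedule must run through at least day 5.
5 works (last occupied day: day 5): for example Package=day 1, Triage=day 4, Research=day 4, Migrate=day 2, Build=day 5.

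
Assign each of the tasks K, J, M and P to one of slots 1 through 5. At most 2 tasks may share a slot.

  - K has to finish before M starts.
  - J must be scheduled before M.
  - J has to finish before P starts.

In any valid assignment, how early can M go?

Precedence pushes M to at least 2.
M at 2 is achievable: K -> 1, M -> 2, P -> 2, J -> 1.

2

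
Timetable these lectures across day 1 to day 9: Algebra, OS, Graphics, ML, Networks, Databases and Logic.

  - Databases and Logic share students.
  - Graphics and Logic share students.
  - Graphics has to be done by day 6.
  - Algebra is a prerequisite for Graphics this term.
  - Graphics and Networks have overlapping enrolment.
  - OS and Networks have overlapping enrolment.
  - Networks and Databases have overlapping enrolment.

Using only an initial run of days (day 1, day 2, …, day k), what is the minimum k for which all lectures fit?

The precedence chain requires at least 2 distinct days.
2 works (last occupied day: day 2): for example Databases in day 2; OS in day 2; Algebra in day 1; ML in day 1; Networks in day 1; Logic in day 1; Graphics in day 2.

2 days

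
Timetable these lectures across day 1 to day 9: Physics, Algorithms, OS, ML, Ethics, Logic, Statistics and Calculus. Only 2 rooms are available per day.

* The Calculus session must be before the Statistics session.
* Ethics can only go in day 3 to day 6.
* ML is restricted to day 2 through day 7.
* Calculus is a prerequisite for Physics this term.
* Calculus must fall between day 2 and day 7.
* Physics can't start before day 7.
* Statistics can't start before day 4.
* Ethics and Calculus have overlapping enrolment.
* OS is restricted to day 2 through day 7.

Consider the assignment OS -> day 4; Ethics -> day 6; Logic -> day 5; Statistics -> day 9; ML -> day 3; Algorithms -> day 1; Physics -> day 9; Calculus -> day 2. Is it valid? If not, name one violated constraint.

Yes

Physics can't start before day 7 — holds.
Only 2 rooms are available per day — holds.
OS is restricted to day 2 through day 7 — holds.
Calculus must fall between day 2 and day 7 — holds.
The Calculus session must be before the Statistics session — holds.
Ethics and Calculus have overlapping enrolment — holds.
Ethics can only go in day 3 to day 6 — holds.
Statistics can't start before day 4 — holds.
Calculus is a prerequisite for Physics this term — holds.
ML is restricted to day 2 through day 7 — holds.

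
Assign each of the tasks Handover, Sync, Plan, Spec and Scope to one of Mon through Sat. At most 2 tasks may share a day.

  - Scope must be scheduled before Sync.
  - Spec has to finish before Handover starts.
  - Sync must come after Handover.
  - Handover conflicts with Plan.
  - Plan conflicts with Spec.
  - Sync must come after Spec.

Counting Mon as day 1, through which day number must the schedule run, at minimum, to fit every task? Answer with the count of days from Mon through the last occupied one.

3 days

The precedence chain requires at least 3 distinct days.
With at most 2 per day and 5 tasks, at least 3 days are needed.
3 works (last occupied day: Wed): for example Handover -> Tue; Plan -> Wed; Scope -> Mon; Sync -> Wed; Spec -> Mon.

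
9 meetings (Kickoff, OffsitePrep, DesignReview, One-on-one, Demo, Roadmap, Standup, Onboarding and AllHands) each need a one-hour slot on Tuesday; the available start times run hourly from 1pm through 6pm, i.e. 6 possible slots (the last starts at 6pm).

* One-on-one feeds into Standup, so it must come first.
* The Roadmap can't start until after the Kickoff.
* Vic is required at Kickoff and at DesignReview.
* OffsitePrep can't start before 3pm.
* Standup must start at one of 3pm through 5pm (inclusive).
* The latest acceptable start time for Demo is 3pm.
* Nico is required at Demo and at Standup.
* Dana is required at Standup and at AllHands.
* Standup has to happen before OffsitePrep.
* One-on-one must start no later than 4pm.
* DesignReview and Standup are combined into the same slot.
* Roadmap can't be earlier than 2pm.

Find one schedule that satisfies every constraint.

Kickoff in 1pm; Standup in 3pm; Demo in 1pm; Roadmap in 2pm; DesignReview in 3pm; AllHands in 1pm; OffsitePrep in 4pm; One-on-one in 1pm; Onboarding in 1pm

Checking: Standup(3pm) before OffsitePrep(4pm); Kickoff(1pm) before Roadmap(2pm); One-on-one(1pm) before Standup(3pm); Standup(3pm) != AllHands(1pm); Kickoff(1pm) != DesignReview(3pm); Demo(1pm) != Standup(3pm); DesignReview = Standup = 3pm; Demo=1pm in [1pm,3pm]; Standup=3pm in [3pm,5pm]; One-on-one=1pm in [1pm,4pm]; Roadmap=2pm in [2pm,6pm]; OffsitePrep=4pm in [3pm,6pm].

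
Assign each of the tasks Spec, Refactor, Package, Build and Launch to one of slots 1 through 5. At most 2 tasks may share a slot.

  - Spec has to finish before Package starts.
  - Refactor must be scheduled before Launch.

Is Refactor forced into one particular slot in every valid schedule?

No

Refactor can be 1 (e.g. Package=2; Spec=1; Launch=2; Build=3; Refactor=1) or 2 (e.g. Spec -> 1; Launch -> 3; Build -> 1; Package -> 2; Refactor -> 2).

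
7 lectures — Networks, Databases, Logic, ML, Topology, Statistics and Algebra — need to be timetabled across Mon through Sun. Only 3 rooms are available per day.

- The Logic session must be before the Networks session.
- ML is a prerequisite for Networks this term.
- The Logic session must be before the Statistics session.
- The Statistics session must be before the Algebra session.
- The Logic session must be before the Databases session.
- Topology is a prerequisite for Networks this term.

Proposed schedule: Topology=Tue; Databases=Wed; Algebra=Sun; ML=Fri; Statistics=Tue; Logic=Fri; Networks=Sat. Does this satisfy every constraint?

The Logic session must be before the Statistics session — violated.
The Statistics session must be before the Algebra session — holds.
The Logic session must be before the Databases session — violated.
Topology is a prerequisite for Networks this term — holds.
ML is a prerequisite for Networks this term — holds.
Only 3 rooms are available per day — holds.
The Logic session must be before the Networks session — holds.

Invalid. The Logic session must be before the Statistics session.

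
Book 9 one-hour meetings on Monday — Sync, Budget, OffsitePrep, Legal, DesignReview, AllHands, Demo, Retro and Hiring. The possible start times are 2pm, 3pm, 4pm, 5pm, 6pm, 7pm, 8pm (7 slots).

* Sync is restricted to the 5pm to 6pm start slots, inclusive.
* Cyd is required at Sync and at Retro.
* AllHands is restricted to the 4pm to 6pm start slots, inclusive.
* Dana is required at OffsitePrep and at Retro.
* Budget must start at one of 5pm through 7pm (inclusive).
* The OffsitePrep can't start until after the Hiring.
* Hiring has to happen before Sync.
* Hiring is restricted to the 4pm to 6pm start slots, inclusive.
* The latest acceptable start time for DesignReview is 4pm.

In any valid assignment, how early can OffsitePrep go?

Precedence pushes OffsitePrep to at least 5pm.
OffsitePrep at 5pm is achievable: Budget -> 5pm; AllHands -> 4pm; Legal -> 2pm; OffsitePrep -> 5pm; Retro -> 2pm; Demo -> 2pm; Sync -> 5pm; DesignReview -> 2pm; Hiring -> 4pm.

5pm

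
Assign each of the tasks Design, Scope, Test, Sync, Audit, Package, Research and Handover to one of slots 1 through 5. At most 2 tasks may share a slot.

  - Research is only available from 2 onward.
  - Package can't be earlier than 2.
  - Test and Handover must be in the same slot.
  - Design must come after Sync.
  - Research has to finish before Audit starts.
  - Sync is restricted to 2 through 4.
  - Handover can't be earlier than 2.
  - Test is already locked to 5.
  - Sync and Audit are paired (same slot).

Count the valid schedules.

4

Enumerating: Package in 2, Test in 5, Handover in 5, Audit in 3, Design in 4, Scope in 1, Research in 2, Sync in 3 | Test in 5, Sync in 3, Research in 2, Package in 2, Scope in 4, Handover in 5, Audit in 3, Design in 4 | Sync -> 3; Design -> 4; Research -> 2; Scope -> 1; Test -> 5; Handover -> 5; Package -> 4; Audit -> 3 | Scope in 2; Package in 4; Research in 2; Test in 5; Design in 4; Sync in 3; Handover in 5; Audit in 3.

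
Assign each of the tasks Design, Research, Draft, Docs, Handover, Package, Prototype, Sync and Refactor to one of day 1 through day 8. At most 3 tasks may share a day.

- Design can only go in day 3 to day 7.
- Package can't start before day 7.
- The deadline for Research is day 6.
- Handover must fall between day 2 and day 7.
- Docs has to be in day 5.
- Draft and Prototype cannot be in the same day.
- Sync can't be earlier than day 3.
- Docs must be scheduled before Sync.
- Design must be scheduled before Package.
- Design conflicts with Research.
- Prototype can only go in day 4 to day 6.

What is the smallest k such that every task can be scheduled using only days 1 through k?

7 days

The precedence chain requires at least 2 distinct days.
With at most 3 per day and 9 tasks, at least 3 days are needed.
Package can't be placed before day 7, so the schedule must run through at least day 7.
7 works (last occupied day: day 7): for example Refactor -> day 1; Design -> day 3; Package -> day 7; Docs -> day 5; Research -> day 1; Prototype -> day 4; Sync -> day 6; Handover -> day 2; Draft -> day 1.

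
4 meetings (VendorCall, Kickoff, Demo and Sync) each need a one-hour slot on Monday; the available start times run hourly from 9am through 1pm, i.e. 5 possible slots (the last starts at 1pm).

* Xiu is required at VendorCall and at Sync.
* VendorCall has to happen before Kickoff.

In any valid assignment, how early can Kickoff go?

10am

Precedence pushes Kickoff to at least 10am.
Kickoff at 10am is achievable: Demo -> 9am; VendorCall -> 9am; Sync -> 10am; Kickoff -> 10am.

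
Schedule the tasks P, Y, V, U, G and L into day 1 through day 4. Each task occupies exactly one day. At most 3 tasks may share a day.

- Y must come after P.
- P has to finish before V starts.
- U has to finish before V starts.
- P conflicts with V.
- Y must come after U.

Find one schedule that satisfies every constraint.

P=day 1; Y=day 2; V=day 2; G=day 1; L=day 2; U=day 1

Checking: U(day 1) before Y(day 2); P(day 1) before V(day 2); P(day 1) before Y(day 2); U(day 1) before V(day 2); P(day 1) != V(day 2); max 3 per day (cap 3).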